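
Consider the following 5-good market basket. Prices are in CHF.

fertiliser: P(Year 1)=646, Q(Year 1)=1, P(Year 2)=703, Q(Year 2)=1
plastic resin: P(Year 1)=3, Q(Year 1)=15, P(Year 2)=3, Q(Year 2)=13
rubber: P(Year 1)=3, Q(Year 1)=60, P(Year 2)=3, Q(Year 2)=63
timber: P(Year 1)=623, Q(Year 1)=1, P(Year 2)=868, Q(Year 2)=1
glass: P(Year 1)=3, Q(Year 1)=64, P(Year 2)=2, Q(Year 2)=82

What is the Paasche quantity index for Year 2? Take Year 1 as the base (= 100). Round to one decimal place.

Paasche quantity index uses current-period prices as weights.
ΣP(Year 2)·Q(Year 2) = 703×1 + 3×13 + 3×63 + 868×1 + 2×82 = 703 + 39 + 189 + 868 + 164 = 1963
ΣP(Year 2)·Q(Year 1) = 703×1 + 3×15 + 3×60 + 868×1 + 2×64 = 703 + 45 + 180 + 868 + 128 = 1924
Index = 1963 / 1924 × 100 = 102.0270

102.0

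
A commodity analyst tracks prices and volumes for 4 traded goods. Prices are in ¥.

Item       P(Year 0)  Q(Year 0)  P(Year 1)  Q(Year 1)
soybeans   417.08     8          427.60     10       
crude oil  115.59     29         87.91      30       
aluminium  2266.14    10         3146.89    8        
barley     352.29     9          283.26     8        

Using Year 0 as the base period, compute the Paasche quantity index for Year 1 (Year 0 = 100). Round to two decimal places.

85.91

Paasche quantity index uses current-period prices as weights.
ΣP(Year 1)·Q(Year 1) = 427.60×10 + 87.91×30 + 3146.89×8 + 283.26×8 = 4276 + 2637.3 + 25175.12 + 2266.08 = 34354.5
ΣP(Year 1)·Q(Year 0) = 427.60×8 + 87.91×29 + 3146.89×10 + 283.26×9 = 3420.8 + 2549.39 + 31468.9 + 2549.34 = 39988.43
Index = 34354.5 / 39988.43 × 100 = 85.9111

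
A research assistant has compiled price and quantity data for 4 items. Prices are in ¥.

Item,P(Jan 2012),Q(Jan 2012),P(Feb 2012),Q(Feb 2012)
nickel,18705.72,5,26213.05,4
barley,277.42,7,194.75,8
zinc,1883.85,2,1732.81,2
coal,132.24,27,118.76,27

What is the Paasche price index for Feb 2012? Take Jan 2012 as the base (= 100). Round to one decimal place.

134.0

Paasche price index uses current-period quantities as weights.
ΣP(Feb 2012)·Q(Feb 2012) = 26213.05×4 + 194.75×8 + 1732.81×2 + 118.76×27 = 104852.2 + 1558 + 3465.62 + 3206.52 = 113082.34
ΣP(Jan 2012)·Q(Feb 2012) = 18705.72×4 + 277.42×8 + 1883.85×2 + 132.24×27 = 74822.88 + 2219.36 + 3767.7 + 3570.48 = 84380.42
Index = 113082.34 / 84380.42 × 100 = 134.0149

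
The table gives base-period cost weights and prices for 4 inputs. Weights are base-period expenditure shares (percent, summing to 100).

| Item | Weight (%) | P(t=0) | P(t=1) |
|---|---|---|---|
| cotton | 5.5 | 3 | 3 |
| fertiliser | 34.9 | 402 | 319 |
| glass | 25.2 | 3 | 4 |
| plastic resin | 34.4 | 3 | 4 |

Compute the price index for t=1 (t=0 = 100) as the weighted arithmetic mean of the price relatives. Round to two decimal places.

112.66

cotton: 5.5 × (3/3) = 5.5 × 1.000000 = 5.5000
fertiliser: 34.9 × (319/402) = 34.9 × 0.793532 = 27.6943
glass: 25.2 × (4/3) = 25.2 × 1.333333 = 33.6000
plastic resin: 34.4 × (4/3) = 34.4 × 1.333333 = 45.8667
Index = Σ wᵢ·(p₁ᵢ/p₀ᵢ) = 5.5000 + 27.6943 + 33.6000 + 45.8667 = 112.6609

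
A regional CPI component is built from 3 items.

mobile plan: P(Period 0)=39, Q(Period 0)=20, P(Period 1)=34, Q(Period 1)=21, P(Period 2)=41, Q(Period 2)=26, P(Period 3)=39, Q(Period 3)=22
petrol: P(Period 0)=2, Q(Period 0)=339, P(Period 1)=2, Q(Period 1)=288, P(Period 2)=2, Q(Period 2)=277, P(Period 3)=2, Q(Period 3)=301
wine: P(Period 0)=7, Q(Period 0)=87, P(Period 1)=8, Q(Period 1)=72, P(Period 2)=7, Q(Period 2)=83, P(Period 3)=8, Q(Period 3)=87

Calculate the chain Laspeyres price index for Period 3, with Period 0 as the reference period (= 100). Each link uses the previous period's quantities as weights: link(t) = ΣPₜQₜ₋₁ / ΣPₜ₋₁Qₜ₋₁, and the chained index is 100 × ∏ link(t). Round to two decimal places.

104.82

Link Period 0→Period 1:
ΣP(Period 1)Q(Period 0) = 34×20 + 2×339 + 8×87 = 680 + 678 + 696 = 2054
ΣP(Period 0)Q(Period 0) = 39×20 + 2×339 + 7×87 = 780 + 678 + 609 = 2067
link = 2054/2067 = 0.993711
Link Period 1→Period 2:
ΣP(Period 2)Q(Period 1) = 41×21 + 2×288 + 7×72 = 861 + 576 + 504 = 1941
ΣP(Period 1)Q(Period 1) = 34×21 + 2×288 + 8×72 = 714 + 576 + 576 = 1866
link = 1941/1866 = 1.040193
Link Period 2→Period 3:
ΣP(Period 3)Q(Period 2) = 39×26 + 2×277 + 8×83 = 1014 + 554 + 664 = 2232
ΣP(Period 2)Q(Period 2) = 41×26 + 2×277 + 7×83 = 1066 + 554 + 581 = 2201
link = 2232/2201 = 1.014085
Chained index = 100 × 0.993711 × 1.040193 × 1.014085 = 104.8209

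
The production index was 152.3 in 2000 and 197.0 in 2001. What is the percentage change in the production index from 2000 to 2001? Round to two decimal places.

29.35%

Change = (197.0 − 152.3) / 152.3 × 100
       = 44.7 / 152.3 × 100 = 29.3500%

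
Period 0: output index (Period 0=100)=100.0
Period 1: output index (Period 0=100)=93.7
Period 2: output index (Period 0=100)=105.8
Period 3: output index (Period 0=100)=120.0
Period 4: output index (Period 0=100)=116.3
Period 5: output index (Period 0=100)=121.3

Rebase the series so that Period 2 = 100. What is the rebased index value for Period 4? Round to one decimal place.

109.9

Rebased(Period 4) = 116.3 / 105.8 × 100 = 109.9244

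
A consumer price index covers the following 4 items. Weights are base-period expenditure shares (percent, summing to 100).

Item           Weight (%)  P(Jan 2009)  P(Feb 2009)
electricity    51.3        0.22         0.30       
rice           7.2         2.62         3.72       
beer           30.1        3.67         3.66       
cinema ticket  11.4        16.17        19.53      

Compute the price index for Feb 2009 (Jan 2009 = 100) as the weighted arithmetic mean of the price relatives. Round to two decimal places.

123.96

electricity: 51.3 × (0.30/0.22) = 51.3 × 1.363636 = 69.9545
rice: 7.2 × (3.72/2.62) = 7.2 × 1.419847 = 10.2229
beer: 30.1 × (3.66/3.67) = 30.1 × 0.997275 = 30.0180
cinema ticket: 11.4 × (19.53/16.17) = 11.4 × 1.207792 = 13.7688
Index = Σ wᵢ·(p₁ᵢ/p₀ᵢ) = 69.9545 + 10.2229 + 30.0180 + 13.7688 = 123.9643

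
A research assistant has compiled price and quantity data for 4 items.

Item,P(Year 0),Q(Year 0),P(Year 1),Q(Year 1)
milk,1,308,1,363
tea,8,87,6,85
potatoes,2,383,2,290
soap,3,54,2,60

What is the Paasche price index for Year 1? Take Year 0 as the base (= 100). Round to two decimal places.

87.24

Paasche price index uses current-period quantities as weights.
ΣP(Year 1)·Q(Year 1) = 1×363 + 6×85 + 2×290 + 2×60 = 363 + 510 + 580 + 120 = 1573
ΣP(Year 0)·Q(Year 1) = 1×363 + 8×85 + 2×290 + 3×60 = 363 + 680 + 580 + 180 = 1803
Index = 1573 / 1803 × 100 = 87.2435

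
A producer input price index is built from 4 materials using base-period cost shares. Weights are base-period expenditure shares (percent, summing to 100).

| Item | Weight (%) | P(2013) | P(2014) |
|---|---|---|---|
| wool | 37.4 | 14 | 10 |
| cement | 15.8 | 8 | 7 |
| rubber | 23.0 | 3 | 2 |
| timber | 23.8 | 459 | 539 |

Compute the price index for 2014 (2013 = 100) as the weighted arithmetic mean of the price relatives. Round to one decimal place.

wool: 37.4 × (10/14) = 37.4 × 0.714286 = 26.7143
cement: 15.8 × (7/8) = 15.8 × 0.875000 = 13.8250
rubber: 23.0 × (2/3) = 23.0 × 0.666667 = 15.3333
timber: 23.8 × (539/459) = 23.8 × 1.174292 = 27.9481
Index = Σ wᵢ·(p₁ᵢ/p₀ᵢ) = 26.7143 + 13.8250 + 15.3333 + 27.9481 = 83.8208

83.8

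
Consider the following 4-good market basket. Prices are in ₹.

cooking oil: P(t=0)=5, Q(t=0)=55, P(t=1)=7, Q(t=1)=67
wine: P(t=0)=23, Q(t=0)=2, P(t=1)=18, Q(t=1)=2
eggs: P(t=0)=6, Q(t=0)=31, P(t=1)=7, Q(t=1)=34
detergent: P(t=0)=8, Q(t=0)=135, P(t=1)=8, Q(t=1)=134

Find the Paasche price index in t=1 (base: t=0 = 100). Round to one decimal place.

109.5

Paasche price index uses current-period quantities as weights.
ΣP(t=1)·Q(t=1) = 7×67 + 18×2 + 7×34 + 8×134 = 469 + 36 + 238 + 1072 = 1815
ΣP(t=0)·Q(t=1) = 5×67 + 23×2 + 6×34 + 8×134 = 335 + 46 + 204 + 1072 = 1657
Index = 1815 / 1657 × 100 = 109.5353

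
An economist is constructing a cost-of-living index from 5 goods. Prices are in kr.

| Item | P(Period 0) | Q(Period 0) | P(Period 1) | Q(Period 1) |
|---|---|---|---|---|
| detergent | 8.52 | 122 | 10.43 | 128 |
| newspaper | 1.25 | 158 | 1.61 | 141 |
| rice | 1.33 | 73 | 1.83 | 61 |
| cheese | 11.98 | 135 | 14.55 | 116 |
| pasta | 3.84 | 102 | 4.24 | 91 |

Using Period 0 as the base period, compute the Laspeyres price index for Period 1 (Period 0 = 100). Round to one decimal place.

121.4

Laspeyres price index uses base-period quantities as weights.
ΣP(Period 1)·Q(Period 0) = 10.43×122 + 1.61×158 + 1.83×73 + 14.55×135 + 4.24×102 = 1272.46 + 254.38 + 133.59 + 1964.25 + 432.48 = 4057.16
ΣP(Period 0)·Q(Period 0) = 8.52×122 + 1.25×158 + 1.33×73 + 11.98×135 + 3.84×102 = 1039.44 + 197.5 + 97.09 + 1617.3 + 391.68 = 3343.01
Index = 4057.16 / 3343.01 × 100 = 121.3625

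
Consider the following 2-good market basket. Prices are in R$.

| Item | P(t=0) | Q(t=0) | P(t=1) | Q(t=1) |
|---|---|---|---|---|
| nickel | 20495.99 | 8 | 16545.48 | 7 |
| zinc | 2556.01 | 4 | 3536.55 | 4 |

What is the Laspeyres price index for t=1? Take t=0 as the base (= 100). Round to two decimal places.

84.11

Laspeyres price index uses base-period quantities as weights.
ΣP(t=1)·Q(t=0) = 16545.48×8 + 3536.55×4 = 132363.84 + 14146.2 = 146510.04
ΣP(t=0)·Q(t=0) = 20495.99×8 + 2556.01×4 = 163967.92 + 10224.04 = 174191.96
Index = 146510.04 / 174191.96 × 100 = 84.1084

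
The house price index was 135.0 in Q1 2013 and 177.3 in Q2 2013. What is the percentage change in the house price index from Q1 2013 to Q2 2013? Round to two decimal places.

Change = (177.3 − 135.0) / 135.0 × 100
       = 42.3 / 135.0 × 100 = 31.3333%

31.33%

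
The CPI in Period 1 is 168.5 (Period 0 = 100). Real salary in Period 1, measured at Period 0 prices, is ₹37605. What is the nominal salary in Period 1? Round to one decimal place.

63364.4

Nominal = Real × (Index/100) = 37605 × (168.5/100)
        = 37605 × 1.685 = 63364.4250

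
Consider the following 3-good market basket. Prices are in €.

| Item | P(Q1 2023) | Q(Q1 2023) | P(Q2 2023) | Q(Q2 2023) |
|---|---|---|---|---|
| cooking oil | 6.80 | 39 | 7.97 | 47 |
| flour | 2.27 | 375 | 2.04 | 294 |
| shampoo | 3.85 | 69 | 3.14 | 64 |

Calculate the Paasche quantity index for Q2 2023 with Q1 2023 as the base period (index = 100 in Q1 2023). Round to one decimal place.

90.9

Paasche quantity index uses current-period prices as weights.
ΣP(Q2 2023)·Q(Q2 2023) = 7.97×47 + 2.04×294 + 3.14×64 = 374.59 + 599.76 + 200.96 = 1175.31
ΣP(Q2 2023)·Q(Q1 2023) = 7.97×39 + 2.04×375 + 3.14×69 = 310.83 + 765 + 216.66 = 1292.49
Index = 1175.31 / 1292.49 × 100 = 90.9338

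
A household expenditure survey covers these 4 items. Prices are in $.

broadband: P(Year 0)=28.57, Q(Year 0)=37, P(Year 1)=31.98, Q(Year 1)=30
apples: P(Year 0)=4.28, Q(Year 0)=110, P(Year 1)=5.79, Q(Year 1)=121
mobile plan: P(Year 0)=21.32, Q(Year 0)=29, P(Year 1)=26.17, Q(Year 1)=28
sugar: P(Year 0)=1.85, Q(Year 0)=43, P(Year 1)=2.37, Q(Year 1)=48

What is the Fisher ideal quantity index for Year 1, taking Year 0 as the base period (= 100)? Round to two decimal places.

93.04

Laspeyres component (base-period weights):
ΣP(Year 0)Q(Year 1) = 28.57×30 + 4.28×121 + 21.32×28 + 1.85×48 = 857.1 + 517.88 + 596.96 + 88.8 = 2060.74
ΣP(Year 0)Q(Year 0) = 28.57×37 + 4.28×110 + 21.32×29 + 1.85×43 = 1057.09 + 470.8 + 618.28 + 79.55 = 2225.72
L = 2060.74 / 2225.72 × 100 = 92.5876
Paasche component (current-period weights):
ΣP(Year 1)Q(Year 1) = 31.98×30 + 5.79×121 + 26.17×28 + 2.37×48 = 959.4 + 700.59 + 732.76 + 113.76 = 2506.51
ΣP(Year 1)Q(Year 0) = 31.98×37 + 5.79×110 + 26.17×29 + 2.37×43 = 1183.26 + 636.9 + 758.93 + 101.91 = 2681
P = 2506.51 / 2681 × 100 = 93.4916
Fisher = √(L × P) = √(92.5876 × 93.4916) = 93.0385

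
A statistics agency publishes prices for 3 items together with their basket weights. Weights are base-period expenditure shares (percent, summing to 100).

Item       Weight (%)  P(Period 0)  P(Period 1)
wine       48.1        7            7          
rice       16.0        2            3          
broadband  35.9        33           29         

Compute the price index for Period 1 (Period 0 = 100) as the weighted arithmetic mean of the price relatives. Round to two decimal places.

wine: 48.1 × (7/7) = 48.1 × 1.000000 = 48.1000
rice: 16.0 × (3/2) = 16.0 × 1.500000 = 24.0000
broadband: 35.9 × (29/33) = 35.9 × 0.878788 = 31.5485
Index = Σ wᵢ·(p₁ᵢ/p₀ᵢ) = 48.1000 + 24.0000 + 31.5485 = 103.6485

103.65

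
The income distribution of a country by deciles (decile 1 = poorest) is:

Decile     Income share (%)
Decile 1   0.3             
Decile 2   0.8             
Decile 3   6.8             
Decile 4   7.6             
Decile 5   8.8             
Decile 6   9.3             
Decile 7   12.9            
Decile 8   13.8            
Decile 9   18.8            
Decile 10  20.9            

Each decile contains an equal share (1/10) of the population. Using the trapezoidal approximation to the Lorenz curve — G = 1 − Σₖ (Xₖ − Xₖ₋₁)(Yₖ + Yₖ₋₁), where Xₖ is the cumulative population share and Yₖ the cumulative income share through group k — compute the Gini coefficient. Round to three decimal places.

Cumulative income shares Yₖ: 0.0030, 0.0110, 0.0790, 0.1550, 0.2430, 0.3360, 0.4650, 0.6030, 0.7910, 1.0000
Σ (Xₖ−Xₖ₋₁)(Yₖ+Yₖ₋₁) = (1/10)(0.0030+0.0000) + (1/10)(0.0110+0.0030) + (1/10)(0.0790+0.0110) + (1/10)(0.1550+0.0790) + (1/10)(0.2430+0.1550) + (1/10)(0.3360+0.2430) + (1/10)(0.4650+0.3360) + (1/10)(0.6030+0.4650) + (1/10)(0.7910+0.6030) + (1/10)(1.0000+0.7910)
  = 0.0003 + 0.0014 + 0.0090 + 0.0234 + 0.0398 + 0.0579 + 0.0801 + 0.1068 + 0.1394 + 0.1791 = 0.6372
G = 1 − 0.6372 = 0.3628

0.363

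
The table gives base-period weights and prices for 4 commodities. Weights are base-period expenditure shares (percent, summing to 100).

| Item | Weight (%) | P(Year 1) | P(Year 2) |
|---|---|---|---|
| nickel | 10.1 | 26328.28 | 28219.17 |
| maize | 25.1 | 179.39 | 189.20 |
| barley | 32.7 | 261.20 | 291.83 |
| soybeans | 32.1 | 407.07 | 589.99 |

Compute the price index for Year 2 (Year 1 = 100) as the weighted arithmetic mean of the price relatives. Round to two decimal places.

nickel: 10.1 × (28219.17/26328.28) = 10.1 × 1.071820 = 10.8254
maize: 25.1 × (189.20/179.39) = 25.1 × 1.054685 = 26.4726
barley: 32.7 × (291.83/261.20) = 32.7 × 1.117266 = 36.5346
soybeans: 32.1 × (589.99/407.07) = 32.1 × 1.449358 = 46.5244
Index = Σ wᵢ·(p₁ᵢ/p₀ᵢ) = 10.8254 + 26.4726 + 36.5346 + 46.5244 = 120.3570

120.36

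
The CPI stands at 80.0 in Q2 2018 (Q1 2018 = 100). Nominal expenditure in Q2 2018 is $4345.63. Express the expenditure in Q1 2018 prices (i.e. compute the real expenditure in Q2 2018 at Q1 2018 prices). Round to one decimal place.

Real = Nominal ÷ (Index/100) = 4345.63 ÷ (80.0/100)
     = 4345.63 ÷ 0.800 = 5432.0375

5432.0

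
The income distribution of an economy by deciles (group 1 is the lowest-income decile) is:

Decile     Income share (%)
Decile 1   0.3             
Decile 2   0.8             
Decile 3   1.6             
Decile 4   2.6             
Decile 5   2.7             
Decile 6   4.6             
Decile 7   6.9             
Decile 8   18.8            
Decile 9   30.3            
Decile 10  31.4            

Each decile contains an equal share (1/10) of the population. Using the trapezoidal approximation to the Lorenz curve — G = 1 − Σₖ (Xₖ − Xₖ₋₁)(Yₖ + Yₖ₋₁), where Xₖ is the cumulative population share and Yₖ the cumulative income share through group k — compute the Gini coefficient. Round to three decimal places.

0.587

Cumulative income shares Yₖ: 0.0030, 0.0110, 0.0270, 0.0530, 0.0800, 0.1260, 0.1950, 0.3830, 0.6860, 1.0000
Σ (Xₖ−Xₖ₋₁)(Yₖ+Yₖ₋₁) = (1/10)(0.0030+0.0000) + (1/10)(0.0110+0.0030) + (1/10)(0.0270+0.0110) + (1/10)(0.0530+0.0270) + (1/10)(0.0800+0.0530) + (1/10)(0.1260+0.0800) + (1/10)(0.1950+0.1260) + (1/10)(0.3830+0.1950) + (1/10)(0.6860+0.3830) + (1/10)(1.0000+0.6860)
  = 0.0003 + 0.0014 + 0.0038 + 0.0080 + 0.0133 + 0.0206 + 0.0321 + 0.0578 + 0.1069 + 0.1686 = 0.4128
G = 1 − 0.4128 = 0.5872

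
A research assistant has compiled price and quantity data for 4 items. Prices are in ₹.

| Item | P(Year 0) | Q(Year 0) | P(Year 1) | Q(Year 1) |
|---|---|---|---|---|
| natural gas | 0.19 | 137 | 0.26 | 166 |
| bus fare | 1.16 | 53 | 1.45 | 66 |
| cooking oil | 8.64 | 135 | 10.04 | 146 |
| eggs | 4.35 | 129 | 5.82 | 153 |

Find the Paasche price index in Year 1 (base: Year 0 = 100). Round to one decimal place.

Paasche price index uses current-period quantities as weights.
ΣP(Year 1)·Q(Year 1) = 0.26×166 + 1.45×66 + 10.04×146 + 5.82×153 = 43.16 + 95.7 + 1465.84 + 890.46 = 2495.16
ΣP(Year 0)·Q(Year 1) = 0.19×166 + 1.16×66 + 8.64×146 + 4.35×153 = 31.54 + 76.56 + 1261.44 + 665.55 = 2035.09
Index = 2495.16 / 2035.09 × 100 = 122.6069

122.6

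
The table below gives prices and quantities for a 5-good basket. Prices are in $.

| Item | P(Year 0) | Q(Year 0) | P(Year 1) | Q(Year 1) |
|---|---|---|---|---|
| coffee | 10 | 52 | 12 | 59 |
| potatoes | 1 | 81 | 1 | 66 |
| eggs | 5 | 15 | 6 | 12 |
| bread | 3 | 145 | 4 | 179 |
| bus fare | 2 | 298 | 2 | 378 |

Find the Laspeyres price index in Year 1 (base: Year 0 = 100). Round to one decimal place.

Laspeyres price index uses base-period quantities as weights.
ΣP(Year 1)·Q(Year 0) = 12×52 + 1×81 + 6×15 + 4×145 + 2×298 = 624 + 81 + 90 + 580 + 596 = 1971
ΣP(Year 0)·Q(Year 0) = 10×52 + 1×81 + 5×15 + 3×145 + 2×298 = 520 + 81 + 75 + 435 + 596 = 1707
Index = 1971 / 1707 × 100 = 115.4657

115.5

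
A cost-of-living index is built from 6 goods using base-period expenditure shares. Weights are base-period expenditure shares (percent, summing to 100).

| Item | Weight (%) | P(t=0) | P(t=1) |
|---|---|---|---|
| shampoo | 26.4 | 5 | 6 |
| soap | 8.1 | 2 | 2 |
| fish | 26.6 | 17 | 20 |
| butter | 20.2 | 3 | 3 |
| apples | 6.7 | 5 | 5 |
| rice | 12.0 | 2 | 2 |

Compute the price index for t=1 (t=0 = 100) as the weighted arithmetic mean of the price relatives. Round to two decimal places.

shampoo: 26.4 × (6/5) = 26.4 × 1.200000 = 31.6800
soap: 8.1 × (2/2) = 8.1 × 1.000000 = 8.1000
fish: 26.6 × (20/17) = 26.6 × 1.176471 = 31.2941
butter: 20.2 × (3/3) = 20.2 × 1.000000 = 20.2000
apples: 6.7 × (5/5) = 6.7 × 1.000000 = 6.7000
rice: 12.0 × (2/2) = 12.0 × 1.000000 = 12.0000
Index = Σ wᵢ·(p₁ᵢ/p₀ᵢ) = 31.6800 + 8.1000 + 31.2941 + 20.2000 + 6.7000 + 12.0000 = 109.9741

109.97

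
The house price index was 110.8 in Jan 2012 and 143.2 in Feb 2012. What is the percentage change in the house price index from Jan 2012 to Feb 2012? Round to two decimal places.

29.24%

Change = (143.2 − 110.8) / 110.8 × 100
       = 32.4 / 110.8 × 100 = 29.2419%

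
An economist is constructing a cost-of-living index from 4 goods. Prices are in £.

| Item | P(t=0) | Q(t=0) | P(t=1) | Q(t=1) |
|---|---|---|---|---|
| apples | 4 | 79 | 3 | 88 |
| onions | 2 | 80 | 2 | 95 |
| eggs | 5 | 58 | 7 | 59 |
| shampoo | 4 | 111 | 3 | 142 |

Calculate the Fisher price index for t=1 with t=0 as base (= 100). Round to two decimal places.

Laspeyres component (base-period weights):
ΣP(t=1)Q(t=0) = 3×79 + 2×80 + 7×58 + 3×111 = 237 + 160 + 406 + 333 = 1136
ΣP(t=0)Q(t=0) = 4×79 + 2×80 + 5×58 + 4×111 = 316 + 160 + 290 + 444 = 1210
L = 1136 / 1210 × 100 = 93.8843
Paasche component (current-period weights):
ΣP(t=1)Q(t=1) = 3×88 + 2×95 + 7×59 + 3×142 = 264 + 190 + 413 + 426 = 1293
ΣP(t=0)Q(t=1) = 4×88 + 2×95 + 5×59 + 4×142 = 352 + 190 + 295 + 568 = 1405
P = 1293 / 1405 × 100 = 92.0285
Fisher = √(L × P) = √(93.8843 × 92.0285) = 92.9518

92.95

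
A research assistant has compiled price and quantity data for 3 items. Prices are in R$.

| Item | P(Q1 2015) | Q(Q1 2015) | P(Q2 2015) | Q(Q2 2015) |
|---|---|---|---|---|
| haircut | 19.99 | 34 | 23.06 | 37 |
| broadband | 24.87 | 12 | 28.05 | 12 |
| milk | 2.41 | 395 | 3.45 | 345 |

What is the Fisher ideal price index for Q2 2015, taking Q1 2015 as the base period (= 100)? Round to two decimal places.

Laspeyres component (base-period weights):
ΣP(Q2 2015)Q(Q1 2015) = 23.06×34 + 28.05×12 + 3.45×395 = 784.04 + 336.6 + 1362.75 = 2483.39
ΣP(Q1 2015)Q(Q1 2015) = 19.99×34 + 24.87×12 + 2.41×395 = 679.66 + 298.44 + 951.95 = 1930.05
L = 2483.39 / 1930.05 × 100 = 128.6697
Paasche component (current-period weights):
ΣP(Q2 2015)Q(Q2 2015) = 23.06×37 + 28.05×12 + 3.45×345 = 853.22 + 336.6 + 1190.25 = 2380.07
ΣP(Q1 2015)Q(Q2 2015) = 19.99×37 + 24.87×12 + 2.41×345 = 739.63 + 298.44 + 831.45 = 1869.52
P = 2380.07 / 1869.52 × 100 = 127.3091
Fisher = √(L × P) = √(128.6697 × 127.3091) = 127.9876

127.99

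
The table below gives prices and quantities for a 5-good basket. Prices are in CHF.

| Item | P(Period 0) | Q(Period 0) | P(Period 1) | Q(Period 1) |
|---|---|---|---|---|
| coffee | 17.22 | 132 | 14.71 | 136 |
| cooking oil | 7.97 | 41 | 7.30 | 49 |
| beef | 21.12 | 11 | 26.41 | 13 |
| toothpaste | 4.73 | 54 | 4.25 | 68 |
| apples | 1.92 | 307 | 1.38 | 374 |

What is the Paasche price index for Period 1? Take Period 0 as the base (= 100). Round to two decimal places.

86.66

Paasche price index uses current-period quantities as weights.
ΣP(Period 1)·Q(Period 1) = 14.71×136 + 7.30×49 + 26.41×13 + 4.25×68 + 1.38×374 = 2000.56 + 357.7 + 343.33 + 289 + 516.12 = 3506.71
ΣP(Period 0)·Q(Period 1) = 17.22×136 + 7.97×49 + 21.12×13 + 4.73×68 + 1.92×374 = 2341.92 + 390.53 + 274.56 + 321.64 + 718.08 = 4046.73
Index = 3506.71 / 4046.73 × 100 = 86.6554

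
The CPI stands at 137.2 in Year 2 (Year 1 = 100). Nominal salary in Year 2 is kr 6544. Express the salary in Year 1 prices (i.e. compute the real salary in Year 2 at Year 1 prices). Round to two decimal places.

4769.68

Real = Nominal ÷ (Index/100) = 6544 ÷ (137.2/100)
     = 6544 ÷ 1.372 = 4769.6793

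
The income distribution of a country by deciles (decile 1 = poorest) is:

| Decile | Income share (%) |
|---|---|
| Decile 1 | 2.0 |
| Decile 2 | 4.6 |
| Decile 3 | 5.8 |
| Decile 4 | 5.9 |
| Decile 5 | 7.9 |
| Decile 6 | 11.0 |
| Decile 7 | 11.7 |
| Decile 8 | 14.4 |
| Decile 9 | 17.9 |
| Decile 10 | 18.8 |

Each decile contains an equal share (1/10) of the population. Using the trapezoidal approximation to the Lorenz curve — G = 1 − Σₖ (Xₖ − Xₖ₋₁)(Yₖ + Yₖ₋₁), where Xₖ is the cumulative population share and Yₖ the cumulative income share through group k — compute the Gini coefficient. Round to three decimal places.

Cumulative income shares Yₖ: 0.0200, 0.0660, 0.1240, 0.1830, 0.2620, 0.3720, 0.4890, 0.6330, 0.8120, 1.0000
Σ (Xₖ−Xₖ₋₁)(Yₖ+Yₖ₋₁) = (1/10)(0.0200+0.0000) + (1/10)(0.0660+0.0200) + (1/10)(0.1240+0.0660) + (1/10)(0.1830+0.1240) + (1/10)(0.2620+0.1830) + (1/10)(0.3720+0.2620) + (1/10)(0.4890+0.3720) + (1/10)(0.6330+0.4890) + (1/10)(0.8120+0.6330) + (1/10)(1.0000+0.8120)
  = 0.0020 + 0.0086 + 0.0190 + 0.0307 + 0.0445 + 0.0634 + 0.0861 + 0.1122 + 0.1445 + 0.1812 = 0.6922
G = 1 − 0.6922 = 0.3078

0.308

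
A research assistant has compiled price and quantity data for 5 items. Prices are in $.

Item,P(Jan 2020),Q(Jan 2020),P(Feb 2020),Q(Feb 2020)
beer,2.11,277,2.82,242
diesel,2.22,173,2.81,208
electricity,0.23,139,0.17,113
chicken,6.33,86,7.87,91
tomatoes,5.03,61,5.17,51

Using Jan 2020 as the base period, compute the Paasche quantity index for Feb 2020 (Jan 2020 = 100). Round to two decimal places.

Paasche quantity index uses current-period prices as weights.
ΣP(Feb 2020)·Q(Feb 2020) = 2.82×242 + 2.81×208 + 0.17×113 + 7.87×91 + 5.17×51 = 682.44 + 584.48 + 19.21 + 716.17 + 263.67 = 2265.97
ΣP(Feb 2020)·Q(Jan 2020) = 2.82×277 + 2.81×173 + 0.17×139 + 7.87×86 + 5.17×61 = 781.14 + 486.13 + 23.63 + 676.82 + 315.37 = 2283.09
Index = 2265.97 / 2283.09 × 100 = 99.2501

99.25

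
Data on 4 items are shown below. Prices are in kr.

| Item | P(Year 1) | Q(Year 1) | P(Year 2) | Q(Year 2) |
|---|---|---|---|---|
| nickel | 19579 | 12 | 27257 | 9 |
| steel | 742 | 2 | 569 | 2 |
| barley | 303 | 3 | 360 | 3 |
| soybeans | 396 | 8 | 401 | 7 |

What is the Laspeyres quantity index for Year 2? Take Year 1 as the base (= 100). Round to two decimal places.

75.41

Laspeyres quantity index uses base-period prices as weights.
ΣP(Year 1)·Q(Year 2) = 19579×9 + 742×2 + 303×3 + 396×7 = 176211 + 1484 + 909 + 2772 = 181376
ΣP(Year 1)·Q(Year 1) = 19579×12 + 742×2 + 303×3 + 396×8 = 234948 + 1484 + 909 + 3168 = 240509
Index = 181376 / 240509 × 100 = 75.4134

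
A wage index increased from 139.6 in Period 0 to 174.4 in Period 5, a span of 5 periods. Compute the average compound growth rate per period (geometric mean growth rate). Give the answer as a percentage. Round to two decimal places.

4.55%

Growth factor = (174.4/139.6)^(1/5) = (1.249284)^(1/5) = 1.045520
Growth rate = 1.045520 − 1 = 0.045520 = 4.5520%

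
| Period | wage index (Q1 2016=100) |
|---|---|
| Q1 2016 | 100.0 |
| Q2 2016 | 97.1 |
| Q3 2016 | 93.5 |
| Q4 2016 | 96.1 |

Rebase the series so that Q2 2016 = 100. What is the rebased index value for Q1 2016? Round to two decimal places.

102.99

Rebased(Q1 2016) = 100.0 / 97.1 × 100 = 102.9866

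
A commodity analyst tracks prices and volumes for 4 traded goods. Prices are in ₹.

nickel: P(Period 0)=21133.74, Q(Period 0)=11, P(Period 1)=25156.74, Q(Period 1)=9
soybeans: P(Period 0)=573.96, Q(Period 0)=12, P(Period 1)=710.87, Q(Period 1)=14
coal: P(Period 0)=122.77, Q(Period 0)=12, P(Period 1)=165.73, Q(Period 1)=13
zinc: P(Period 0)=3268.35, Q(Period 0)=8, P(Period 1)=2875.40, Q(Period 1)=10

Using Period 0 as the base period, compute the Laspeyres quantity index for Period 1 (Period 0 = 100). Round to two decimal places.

Laspeyres quantity index uses base-period prices as weights.
ΣP(Period 0)·Q(Period 1) = 21133.74×9 + 573.96×14 + 122.77×13 + 3268.35×10 = 190203.66 + 8035.44 + 1596.01 + 32683.5 = 232518.61
ΣP(Period 0)·Q(Period 0) = 21133.74×11 + 573.96×12 + 122.77×12 + 3268.35×8 = 232471.14 + 6887.52 + 1473.24 + 26146.8 = 266978.7
Index = 232518.61 / 266978.7 × 100 = 87.0926

87.09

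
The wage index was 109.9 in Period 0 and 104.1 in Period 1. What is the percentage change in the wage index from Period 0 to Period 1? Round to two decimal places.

-5.28%

Change = (104.1 − 109.9) / 109.9 × 100
       = -5.8 / 109.9 × 100 = -5.2775%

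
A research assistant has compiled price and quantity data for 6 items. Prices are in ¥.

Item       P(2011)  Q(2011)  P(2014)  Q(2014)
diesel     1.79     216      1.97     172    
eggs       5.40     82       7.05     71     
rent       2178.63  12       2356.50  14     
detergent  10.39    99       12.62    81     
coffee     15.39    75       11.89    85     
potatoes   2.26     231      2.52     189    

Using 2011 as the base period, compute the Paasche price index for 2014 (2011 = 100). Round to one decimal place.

107.6

Paasche price index uses current-period quantities as weights.
ΣP(2014)·Q(2014) = 1.97×172 + 7.05×71 + 2356.50×14 + 12.62×81 + 11.89×85 + 2.52×189 = 338.84 + 500.55 + 32991 + 1022.22 + 1010.65 + 476.28 = 36339.54
ΣP(2011)·Q(2014) = 1.79×172 + 5.40×71 + 2178.63×14 + 10.39×81 + 15.39×85 + 2.26×189 = 307.88 + 383.4 + 30500.82 + 841.59 + 1308.15 + 427.14 = 33768.98
Index = 36339.54 / 33768.98 × 100 = 107.6122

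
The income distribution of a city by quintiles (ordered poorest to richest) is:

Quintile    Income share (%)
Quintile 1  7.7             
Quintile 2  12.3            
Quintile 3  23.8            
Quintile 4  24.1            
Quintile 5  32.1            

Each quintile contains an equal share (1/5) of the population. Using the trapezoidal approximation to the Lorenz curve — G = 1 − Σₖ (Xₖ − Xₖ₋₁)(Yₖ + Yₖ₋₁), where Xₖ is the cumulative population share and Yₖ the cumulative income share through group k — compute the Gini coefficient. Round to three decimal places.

Cumulative income shares Yₖ: 0.0770, 0.2000, 0.4380, 0.6790, 1.0000
Σ (Xₖ−Xₖ₋₁)(Yₖ+Yₖ₋₁) = (1/5)(0.0770+0.0000) + (1/5)(0.2000+0.0770) + (1/5)(0.4380+0.2000) + (1/5)(0.6790+0.4380) + (1/5)(1.0000+0.6790)
  = 0.0154 + 0.0554 + 0.1276 + 0.2234 + 0.3358 = 0.7576
G = 1 − 0.7576 = 0.2424

0.242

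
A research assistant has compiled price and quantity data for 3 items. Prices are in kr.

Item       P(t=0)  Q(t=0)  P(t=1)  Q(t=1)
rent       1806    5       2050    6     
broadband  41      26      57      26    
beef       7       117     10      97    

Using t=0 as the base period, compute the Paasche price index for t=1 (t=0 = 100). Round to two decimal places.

Paasche price index uses current-period quantities as weights.
ΣP(t=1)·Q(t=1) = 2050×6 + 57×26 + 10×97 = 12300 + 1482 + 970 = 14752
ΣP(t=0)·Q(t=1) = 1806×6 + 41×26 + 7×97 = 10836 + 1066 + 679 = 12581
Index = 14752 / 12581 × 100 = 117.2562

117.26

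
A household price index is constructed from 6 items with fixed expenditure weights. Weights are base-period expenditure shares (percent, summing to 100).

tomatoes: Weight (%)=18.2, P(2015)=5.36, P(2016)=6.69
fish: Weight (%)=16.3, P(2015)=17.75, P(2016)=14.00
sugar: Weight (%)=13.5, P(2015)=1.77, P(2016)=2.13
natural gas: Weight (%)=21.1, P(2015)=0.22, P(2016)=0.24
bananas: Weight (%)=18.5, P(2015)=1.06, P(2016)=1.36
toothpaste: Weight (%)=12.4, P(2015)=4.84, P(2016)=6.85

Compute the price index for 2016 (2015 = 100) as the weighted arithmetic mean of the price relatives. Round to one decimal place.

tomatoes: 18.2 × (6.69/5.36) = 18.2 × 1.248134 = 22.7160
fish: 16.3 × (14.00/17.75) = 16.3 × 0.788732 = 12.8563
sugar: 13.5 × (2.13/1.77) = 13.5 × 1.203390 = 16.2458
natural gas: 21.1 × (0.24/0.22) = 21.1 × 1.090909 = 23.0182
bananas: 18.5 × (1.36/1.06) = 18.5 × 1.283019 = 23.7358
toothpaste: 12.4 × (6.85/4.84) = 12.4 × 1.415289 = 17.5496
Index = Σ wᵢ·(p₁ᵢ/p₀ᵢ) = 22.7160 + 12.8563 + 16.2458 + 23.0182 + 23.7358 + 17.5496 = 116.1218

116.1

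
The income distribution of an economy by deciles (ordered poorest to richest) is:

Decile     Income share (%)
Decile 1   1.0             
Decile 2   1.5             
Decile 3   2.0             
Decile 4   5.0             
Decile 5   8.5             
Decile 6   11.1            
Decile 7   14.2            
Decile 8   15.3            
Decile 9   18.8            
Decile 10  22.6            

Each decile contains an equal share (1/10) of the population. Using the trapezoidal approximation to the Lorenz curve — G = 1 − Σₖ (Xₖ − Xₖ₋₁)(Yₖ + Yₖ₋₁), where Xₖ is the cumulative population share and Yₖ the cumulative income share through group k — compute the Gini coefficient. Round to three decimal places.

Cumulative income shares Yₖ: 0.0100, 0.0250, 0.0450, 0.0950, 0.1800, 0.2910, 0.4330, 0.5860, 0.7740, 1.0000
Σ (Xₖ−Xₖ₋₁)(Yₖ+Yₖ₋₁) = (1/10)(0.0100+0.0000) + (1/10)(0.0250+0.0100) + (1/10)(0.0450+0.0250) + (1/10)(0.0950+0.0450) + (1/10)(0.1800+0.0950) + (1/10)(0.2910+0.1800) + (1/10)(0.4330+0.2910) + (1/10)(0.5860+0.4330) + (1/10)(0.7740+0.5860) + (1/10)(1.0000+0.7740)
  = 0.0010 + 0.0035 + 0.0070 + 0.0140 + 0.0275 + 0.0471 + 0.0724 + 0.1019 + 0.1360 + 0.1774 = 0.5878
G = 1 − 0.5878 = 0.4122

0.412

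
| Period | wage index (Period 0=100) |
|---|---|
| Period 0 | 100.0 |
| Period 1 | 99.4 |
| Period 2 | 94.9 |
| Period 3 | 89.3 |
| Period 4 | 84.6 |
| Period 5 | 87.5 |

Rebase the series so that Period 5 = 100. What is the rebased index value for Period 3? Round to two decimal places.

102.06

Rebased(Period 3) = 89.3 / 87.5 × 100 = 102.0571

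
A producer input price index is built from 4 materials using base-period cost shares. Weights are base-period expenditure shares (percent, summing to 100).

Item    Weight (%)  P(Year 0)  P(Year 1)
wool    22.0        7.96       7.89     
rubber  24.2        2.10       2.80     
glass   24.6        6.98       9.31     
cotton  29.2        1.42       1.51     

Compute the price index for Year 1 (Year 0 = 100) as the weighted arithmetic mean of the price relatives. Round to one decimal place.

wool: 22.0 × (7.89/7.96) = 22.0 × 0.991206 = 21.8065
rubber: 24.2 × (2.80/2.10) = 24.2 × 1.333333 = 32.2667
glass: 24.6 × (9.31/6.98) = 24.6 × 1.333811 = 32.8117
cotton: 29.2 × (1.51/1.42) = 29.2 × 1.063380 = 31.0507
Index = Σ wᵢ·(p₁ᵢ/p₀ᵢ) = 21.8065 + 32.2667 + 32.8117 + 31.0507 = 117.9357

117.9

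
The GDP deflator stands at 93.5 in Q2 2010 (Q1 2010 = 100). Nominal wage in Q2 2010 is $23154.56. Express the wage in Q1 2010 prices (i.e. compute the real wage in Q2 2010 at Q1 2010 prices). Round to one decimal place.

24764.2

Real = Nominal ÷ (Index/100) = 23154.56 ÷ (93.5/100)
     = 23154.56 ÷ 0.935 = 24764.2353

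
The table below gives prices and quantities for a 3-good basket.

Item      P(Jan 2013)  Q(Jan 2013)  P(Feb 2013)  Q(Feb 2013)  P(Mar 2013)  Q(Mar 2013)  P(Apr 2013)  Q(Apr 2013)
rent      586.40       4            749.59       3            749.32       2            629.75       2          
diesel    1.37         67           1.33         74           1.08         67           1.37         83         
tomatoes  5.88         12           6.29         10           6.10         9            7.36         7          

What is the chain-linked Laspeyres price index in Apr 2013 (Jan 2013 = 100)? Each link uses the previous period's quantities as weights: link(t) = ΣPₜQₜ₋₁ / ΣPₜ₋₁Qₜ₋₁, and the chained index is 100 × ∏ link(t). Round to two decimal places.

Link Jan 2013→Feb 2013:
ΣP(Feb 2013)Q(Jan 2013) = 749.59×4 + 1.33×67 + 6.29×12 = 2998.36 + 89.11 + 75.48 = 3162.95
ΣP(Jan 2013)Q(Jan 2013) = 586.40×4 + 1.37×67 + 5.88×12 = 2345.6 + 91.79 + 70.56 = 2507.95
link = 3162.95/2507.95 = 1.261169
Link Feb 2013→Mar 2013:
ΣP(Mar 2013)Q(Feb 2013) = 749.32×3 + 1.08×74 + 6.10×10 = 2247.96 + 79.92 + 61 = 2388.88
ΣP(Feb 2013)Q(Feb 2013) = 749.59×3 + 1.33×74 + 6.29×10 = 2248.77 + 98.42 + 62.9 = 2410.09
link = 2388.88/2410.09 = 0.991199
Link Mar 2013→Apr 2013:
ΣP(Apr 2013)Q(Mar 2013) = 629.75×2 + 1.37×67 + 7.36×9 = 1259.5 + 91.79 + 66.24 = 1417.53
ΣP(Mar 2013)Q(Mar 2013) = 749.32×2 + 1.08×67 + 6.10×9 = 1498.64 + 72.36 + 54.9 = 1625.9
link = 1417.53/1625.9 = 0.871843
Chained index = 100 × 1.261169 × 0.991199 × 0.871843 = 108.9866

108.99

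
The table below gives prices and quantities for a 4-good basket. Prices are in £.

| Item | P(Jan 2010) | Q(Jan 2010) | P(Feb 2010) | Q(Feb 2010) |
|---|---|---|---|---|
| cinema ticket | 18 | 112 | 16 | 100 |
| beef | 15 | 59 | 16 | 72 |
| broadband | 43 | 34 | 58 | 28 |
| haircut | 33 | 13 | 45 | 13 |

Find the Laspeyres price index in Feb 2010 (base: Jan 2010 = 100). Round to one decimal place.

110.5

Laspeyres price index uses base-period quantities as weights.
ΣP(Feb 2010)·Q(Jan 2010) = 16×112 + 16×59 + 58×34 + 45×13 = 1792 + 944 + 1972 + 585 = 5293
ΣP(Jan 2010)·Q(Jan 2010) = 18×112 + 15×59 + 43×34 + 33×13 = 2016 + 885 + 1462 + 429 = 4792
Index = 5293 / 4792 × 100 = 110.4549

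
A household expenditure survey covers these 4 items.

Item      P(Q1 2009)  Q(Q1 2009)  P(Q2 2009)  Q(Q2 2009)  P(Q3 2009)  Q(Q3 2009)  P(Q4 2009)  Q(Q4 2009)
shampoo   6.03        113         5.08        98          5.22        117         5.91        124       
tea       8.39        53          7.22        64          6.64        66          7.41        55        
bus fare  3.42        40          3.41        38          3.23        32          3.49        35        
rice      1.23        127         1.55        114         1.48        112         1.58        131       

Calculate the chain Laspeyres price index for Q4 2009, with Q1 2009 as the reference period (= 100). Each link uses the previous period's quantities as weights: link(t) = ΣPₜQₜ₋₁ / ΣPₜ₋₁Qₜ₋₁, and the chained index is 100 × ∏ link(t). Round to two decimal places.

Link Q1 2009→Q2 2009:
ΣP(Q2 2009)Q(Q1 2009) = 5.08×113 + 7.22×53 + 3.41×40 + 1.55×127 = 574.04 + 382.66 + 136.4 + 196.85 = 1289.95
ΣP(Q1 2009)Q(Q1 2009) = 6.03×113 + 8.39×53 + 3.42×40 + 1.23×127 = 681.39 + 444.67 + 136.8 + 156.21 = 1419.07
link = 1289.95/1419.07 = 0.909011
Link Q2 2009→Q3 2009:
ΣP(Q3 2009)Q(Q2 2009) = 5.22×98 + 6.64×64 + 3.23×38 + 1.48×114 = 511.56 + 424.96 + 122.74 + 168.72 = 1227.98
ΣP(Q2 2009)Q(Q2 2009) = 5.08×98 + 7.22×64 + 3.41×38 + 1.55×114 = 497.84 + 462.08 + 129.58 + 176.7 = 1266.2
link = 1227.98/1266.2 = 0.969815
Link Q3 2009→Q4 2009:
ΣP(Q4 2009)Q(Q3 2009) = 5.91×117 + 7.41×66 + 3.49×32 + 1.58×112 = 691.47 + 489.06 + 111.68 + 176.96 = 1469.17
ΣP(Q3 2009)Q(Q3 2009) = 5.22×117 + 6.64×66 + 3.23×32 + 1.48×112 = 610.74 + 438.24 + 103.36 + 165.76 = 1318.1
link = 1469.17/1318.1 = 1.114612
Chained index = 100 × 0.909011 × 0.969815 × 1.114612 = 98.2611

98.26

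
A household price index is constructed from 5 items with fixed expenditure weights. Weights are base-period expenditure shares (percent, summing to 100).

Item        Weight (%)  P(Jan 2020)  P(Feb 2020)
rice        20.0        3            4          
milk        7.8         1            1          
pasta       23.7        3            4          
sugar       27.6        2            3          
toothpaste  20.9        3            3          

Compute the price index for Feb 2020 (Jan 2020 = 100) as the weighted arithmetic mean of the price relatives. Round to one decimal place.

rice: 20.0 × (4/3) = 20.0 × 1.333333 = 26.6667
milk: 7.8 × (1/1) = 7.8 × 1.000000 = 7.8000
pasta: 23.7 × (4/3) = 23.7 × 1.333333 = 31.6000
sugar: 27.6 × (3/2) = 27.6 × 1.500000 = 41.4000
toothpaste: 20.9 × (3/3) = 20.9 × 1.000000 = 20.9000
Index = Σ wᵢ·(p₁ᵢ/p₀ᵢ) = 26.6667 + 7.8000 + 31.6000 + 41.4000 + 20.9000 = 128.3667

128.4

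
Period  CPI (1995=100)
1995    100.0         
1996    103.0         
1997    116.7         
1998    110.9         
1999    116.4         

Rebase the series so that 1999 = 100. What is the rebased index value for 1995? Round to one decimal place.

85.9

Rebased(1995) = 100.0 / 116.4 × 100 = 85.9107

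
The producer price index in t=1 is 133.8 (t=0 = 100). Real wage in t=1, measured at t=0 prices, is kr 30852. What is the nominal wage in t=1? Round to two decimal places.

41279.98

Nominal = Real × (Index/100) = 30852 × (133.8/100)
        = 30852 × 1.338 = 41279.9760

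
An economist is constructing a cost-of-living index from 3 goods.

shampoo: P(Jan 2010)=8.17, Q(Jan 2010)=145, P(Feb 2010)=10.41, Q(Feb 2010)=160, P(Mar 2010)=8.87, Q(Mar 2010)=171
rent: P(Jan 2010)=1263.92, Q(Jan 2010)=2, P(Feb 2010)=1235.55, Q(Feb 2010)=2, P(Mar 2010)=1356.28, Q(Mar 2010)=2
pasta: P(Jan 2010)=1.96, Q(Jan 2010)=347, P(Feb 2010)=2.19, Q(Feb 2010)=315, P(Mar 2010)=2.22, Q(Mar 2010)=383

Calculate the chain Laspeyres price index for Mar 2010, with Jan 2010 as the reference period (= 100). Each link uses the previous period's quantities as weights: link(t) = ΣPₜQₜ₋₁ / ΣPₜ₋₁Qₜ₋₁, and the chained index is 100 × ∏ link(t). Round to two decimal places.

108.02

Link Jan 2010→Feb 2010:
ΣP(Feb 2010)Q(Jan 2010) = 10.41×145 + 1235.55×2 + 2.19×347 = 1509.45 + 2471.1 + 759.93 = 4740.48
ΣP(Jan 2010)Q(Jan 2010) = 8.17×145 + 1263.92×2 + 1.96×347 = 1184.65 + 2527.84 + 680.12 = 4392.61
link = 4740.48/4392.61 = 1.079194
Link Feb 2010→Mar 2010:
ΣP(Mar 2010)Q(Feb 2010) = 8.87×160 + 1356.28×2 + 2.22×315 = 1419.2 + 2712.56 + 699.3 = 4831.06
ΣP(Feb 2010)Q(Feb 2010) = 10.41×160 + 1235.55×2 + 2.19×315 = 1665.6 + 2471.1 + 689.85 = 4826.55
link = 4831.06/4826.55 = 1.000934
Chained index = 100 × 1.079194 × 1.000934 = 108.0203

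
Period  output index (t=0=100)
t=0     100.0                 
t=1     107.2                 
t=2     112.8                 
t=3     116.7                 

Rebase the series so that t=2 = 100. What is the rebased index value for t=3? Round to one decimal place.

103.5

Rebased(t=3) = 116.7 / 112.8 × 100 = 103.4574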